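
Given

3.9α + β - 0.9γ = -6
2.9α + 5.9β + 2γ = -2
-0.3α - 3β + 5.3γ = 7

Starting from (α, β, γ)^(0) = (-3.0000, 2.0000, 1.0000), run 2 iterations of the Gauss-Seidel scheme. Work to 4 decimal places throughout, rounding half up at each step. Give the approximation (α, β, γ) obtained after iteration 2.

Iteration 1:
  α = (-6 - (1)·2.0000 - (-0.9)·1.0000) / (3.9) = -1.8205
  β = (-2 - (2.9)·-1.8205 - (2)·1.0000) / (5.9) = 0.2169
  γ = (7 - (-0.3)·-1.8205 - (-3)·0.2169) / (5.3) = 1.3405
Iteration 2:
  α = (-6 - (1)·0.2169 - (-0.9)·1.3405) / (3.9) = -1.2847
  β = (-2 - (2.9)·-1.2847 - (2)·1.3405) / (5.9) = -0.1619
  γ = (7 - (-0.3)·-1.2847 - (-3)·-0.1619) / (5.3) = 1.1564

(-1.2847, -0.1619, 1.1564)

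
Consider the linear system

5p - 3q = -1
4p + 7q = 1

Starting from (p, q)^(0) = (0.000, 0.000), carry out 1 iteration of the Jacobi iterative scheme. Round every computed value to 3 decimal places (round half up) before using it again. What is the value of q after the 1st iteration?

0.143

Iteration 1:
  p = (-1 - (-3)·0.000) / (5) = -0.200
  q = (1 - (4)·0.000) / (7) = 0.143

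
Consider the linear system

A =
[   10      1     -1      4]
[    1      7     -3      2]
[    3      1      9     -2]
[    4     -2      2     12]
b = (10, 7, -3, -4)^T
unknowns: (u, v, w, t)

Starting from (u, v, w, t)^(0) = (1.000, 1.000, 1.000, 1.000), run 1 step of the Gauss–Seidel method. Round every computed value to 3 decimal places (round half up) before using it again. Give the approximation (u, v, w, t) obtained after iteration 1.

Iteration 1:
  u = (10 - (1)·1.000 - (-1)·1.000 - (4)·1.000) / (10) = 0.600
  v = (7 - (1)·0.600 - (-3)·1.000 - (2)·1.000) / (7) = 1.057
  w = (-3 - (3)·0.600 - (1)·1.057 - (-2)·1.000) / (9) = -0.429
  t = (-4 - (4)·0.600 - (-2)·1.057 - (2)·-0.429) / (12) = -0.286

(0.600, 1.057, -0.429, -0.286)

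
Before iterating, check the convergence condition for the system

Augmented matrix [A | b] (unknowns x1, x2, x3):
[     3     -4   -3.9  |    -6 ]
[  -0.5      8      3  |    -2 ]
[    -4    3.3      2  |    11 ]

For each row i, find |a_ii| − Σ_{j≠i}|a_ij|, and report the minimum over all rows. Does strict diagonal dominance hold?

row 1: |3| − (4+3.9) = -4.9
row 2: |8| − (0.5+3) = 4.5
row 3: |2| − (4+3.3) = -5.3
minimum over rows = -5.3 → not strictly diagonally dominant

-5.3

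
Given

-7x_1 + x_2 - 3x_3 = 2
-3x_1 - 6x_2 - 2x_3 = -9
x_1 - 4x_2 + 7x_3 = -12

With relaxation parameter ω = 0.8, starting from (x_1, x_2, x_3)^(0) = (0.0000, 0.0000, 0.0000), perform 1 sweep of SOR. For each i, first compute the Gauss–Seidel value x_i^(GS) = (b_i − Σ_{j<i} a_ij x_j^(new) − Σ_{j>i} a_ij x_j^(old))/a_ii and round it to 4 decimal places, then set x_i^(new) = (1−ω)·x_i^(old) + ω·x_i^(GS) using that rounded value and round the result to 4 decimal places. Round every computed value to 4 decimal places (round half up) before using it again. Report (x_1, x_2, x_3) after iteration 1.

(-0.2286, 1.2914, -0.7550)

Iteration 1:
  x_1: GS value = (2 - (1)·0.0000 - (-3)·0.0000) / (-7) = -0.2857;  x_1 ← (1−ω)·0.0000 + ω·-0.2857 = -0.2286
  x_2: GS value = (-9 - (-3)·-0.2286 - (-2)·0.0000) / (-6) = 1.6143;  x_2 ← (1−ω)·0.0000 + ω·1.6143 = 1.2914
  x_3: GS value = (-12 - (1)·-0.2286 - (-4)·1.2914) / (7) = -0.9437;  x_3 ← (1−ω)·0.0000 + ω·-0.9437 = -0.7550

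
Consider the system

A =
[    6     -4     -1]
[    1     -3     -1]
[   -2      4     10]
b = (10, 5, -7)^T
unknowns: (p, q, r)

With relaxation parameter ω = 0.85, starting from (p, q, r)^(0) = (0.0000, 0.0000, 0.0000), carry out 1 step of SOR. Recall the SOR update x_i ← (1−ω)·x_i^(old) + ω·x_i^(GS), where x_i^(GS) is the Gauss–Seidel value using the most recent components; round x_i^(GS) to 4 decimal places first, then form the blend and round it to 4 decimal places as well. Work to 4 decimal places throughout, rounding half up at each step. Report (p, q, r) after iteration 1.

Iteration 1:
  p: GS value = (10 - (-4)·0.0000 - (-1)·0.0000) / (6) = 1.6667;  p ← (1−ω)·0.0000 + ω·1.6667 = 1.4167
  q: GS value = (5 - (1)·1.4167 - (-1)·0.0000) / (-3) = -1.1944;  q ← (1−ω)·0.0000 + ω·-1.1944 = -1.0152
  r: GS value = (-7 - (-2)·1.4167 - (4)·-1.0152) / (10) = -0.0106;  r ← (1−ω)·0.0000 + ω·-0.0106 = -0.0090

(1.4167, -1.0152, -0.0090)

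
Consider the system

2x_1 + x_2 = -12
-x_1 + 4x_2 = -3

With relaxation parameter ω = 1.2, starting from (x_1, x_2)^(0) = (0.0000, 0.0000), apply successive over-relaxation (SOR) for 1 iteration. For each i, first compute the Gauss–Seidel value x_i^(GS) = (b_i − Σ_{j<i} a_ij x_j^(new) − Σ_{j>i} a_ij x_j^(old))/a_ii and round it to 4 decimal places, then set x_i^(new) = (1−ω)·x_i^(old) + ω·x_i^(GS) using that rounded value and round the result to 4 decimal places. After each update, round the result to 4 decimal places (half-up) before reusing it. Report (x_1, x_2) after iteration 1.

(-7.2000, -3.0600)

Iteration 1:
  x_1: GS value = (-12 - (1)·0.0000) / (2) = -6.0000;  x_1 ← (1−ω)·0.0000 + ω·-6.0000 = -7.2000
  x_2: GS value = (-3 - (-1)·-7.2000) / (4) = -2.5500;  x_2 ← (1−ω)·0.0000 + ω·-2.5500 = -3.0600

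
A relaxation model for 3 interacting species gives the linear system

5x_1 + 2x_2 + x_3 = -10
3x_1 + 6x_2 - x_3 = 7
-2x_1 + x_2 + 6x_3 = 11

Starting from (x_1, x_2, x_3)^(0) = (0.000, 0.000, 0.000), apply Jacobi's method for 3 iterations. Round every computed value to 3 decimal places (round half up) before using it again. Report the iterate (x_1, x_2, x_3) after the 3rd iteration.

Iteration 1:
  x_1 = (-10 - (2)·0.000 - (1)·0.000) / (5) = -2.000
  x_2 = (7 - (3)·0.000 - (-1)·0.000) / (6) = 1.167
  x_3 = (11 - (-2)·0.000 - (1)·0.000) / (6) = 1.833
Iteration 2:
  x_1 = (-10 - (2)·1.167 - (1)·1.833) / (5) = -2.833
  x_2 = (7 - (3)·-2.000 - (-1)·1.833) / (6) = 2.472
  x_3 = (11 - (-2)·-2.000 - (1)·1.167) / (6) = 0.972
Iteration 3:
  x_1 = (-10 - (2)·2.472 - (1)·0.972) / (5) = -3.183
  x_2 = (7 - (3)·-2.833 - (-1)·0.972) / (6) = 2.745
  x_3 = (11 - (-2)·-2.833 - (1)·2.472) / (6) = 0.477

(-3.183, 2.745, 0.477)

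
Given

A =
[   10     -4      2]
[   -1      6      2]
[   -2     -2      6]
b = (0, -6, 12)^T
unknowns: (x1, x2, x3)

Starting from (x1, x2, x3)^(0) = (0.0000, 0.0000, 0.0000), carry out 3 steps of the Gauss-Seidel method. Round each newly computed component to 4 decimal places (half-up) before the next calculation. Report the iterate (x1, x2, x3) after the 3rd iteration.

(-0.9104, -1.5505, 1.1797)

Iteration 1:
  x1 = (0 - (-4)·0.0000 - (2)·0.0000) / (10) = 0.0000
  x2 = (-6 - (-1)·0.0000 - (2)·0.0000) / (6) = -1.0000
  x3 = (12 - (-2)·0.0000 - (-2)·-1.0000) / (6) = 1.6667
Iteration 2:
  x1 = (0 - (-4)·-1.0000 - (2)·1.6667) / (10) = -0.7333
  x2 = (-6 - (-1)·-0.7333 - (2)·1.6667) / (6) = -1.6778
  x3 = (12 - (-2)·-0.7333 - (-2)·-1.6778) / (6) = 1.1963
Iteration 3:
  x1 = (0 - (-4)·-1.6778 - (2)·1.1963) / (10) = -0.9104
  x2 = (-6 - (-1)·-0.9104 - (2)·1.1963) / (6) = -1.5505
  x3 = (12 - (-2)·-0.9104 - (-2)·-1.5505) / (6) = 1.1797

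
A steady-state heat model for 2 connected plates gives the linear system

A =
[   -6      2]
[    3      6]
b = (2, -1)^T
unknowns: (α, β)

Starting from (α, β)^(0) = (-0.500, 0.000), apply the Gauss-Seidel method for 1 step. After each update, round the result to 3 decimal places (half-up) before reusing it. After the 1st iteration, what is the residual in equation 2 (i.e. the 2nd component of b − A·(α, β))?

-0.001

Iteration 1:
  α = (2 - (2)·0.000) / (-6) = -0.333
  β = (-1 - (3)·-0.333) / (6) = 0.000
Residual b − A·x = (0.002, -0.001)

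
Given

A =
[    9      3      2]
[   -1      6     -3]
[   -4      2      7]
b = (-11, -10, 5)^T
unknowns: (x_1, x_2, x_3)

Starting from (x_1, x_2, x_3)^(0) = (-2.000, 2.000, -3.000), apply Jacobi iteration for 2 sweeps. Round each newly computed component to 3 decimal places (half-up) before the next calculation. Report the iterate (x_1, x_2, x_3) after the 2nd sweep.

(0.167, -2.370, 1.016)

Iteration 1:
  x_1 = (-11 - (3)·2.000 - (2)·-3.000) / (9) = -1.222
  x_2 = (-10 - (-1)·-2.000 - (-3)·-3.000) / (6) = -3.500
  x_3 = (5 - (-4)·-2.000 - (2)·2.000) / (7) = -1.000
Iteration 2:
  x_1 = (-11 - (3)·-3.500 - (2)·-1.000) / (9) = 0.167
  x_2 = (-10 - (-1)·-1.222 - (-3)·-1.000) / (6) = -2.370
  x_3 = (5 - (-4)·-1.222 - (2)·-3.500) / (7) = 1.016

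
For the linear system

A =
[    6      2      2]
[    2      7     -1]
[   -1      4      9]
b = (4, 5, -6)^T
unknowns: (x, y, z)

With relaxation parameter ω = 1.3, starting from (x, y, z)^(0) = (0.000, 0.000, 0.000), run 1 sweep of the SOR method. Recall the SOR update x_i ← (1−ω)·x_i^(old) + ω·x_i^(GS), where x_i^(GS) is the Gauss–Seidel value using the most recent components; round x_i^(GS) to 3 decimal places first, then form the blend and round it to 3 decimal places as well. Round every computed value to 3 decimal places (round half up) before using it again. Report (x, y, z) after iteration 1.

(0.867, 0.607, -1.092)

Iteration 1:
  x: GS value = (4 - (2)·0.000 - (2)·0.000) / (6) = 0.667;  x ← (1−ω)·0.000 + ω·0.667 = 0.867
  y: GS value = (5 - (2)·0.867 - (-1)·0.000) / (7) = 0.467;  y ← (1−ω)·0.000 + ω·0.467 = 0.607
  z: GS value = (-6 - (-1)·0.867 - (4)·0.607) / (9) = -0.840;  z ← (1−ω)·0.000 + ω·-0.840 = -1.092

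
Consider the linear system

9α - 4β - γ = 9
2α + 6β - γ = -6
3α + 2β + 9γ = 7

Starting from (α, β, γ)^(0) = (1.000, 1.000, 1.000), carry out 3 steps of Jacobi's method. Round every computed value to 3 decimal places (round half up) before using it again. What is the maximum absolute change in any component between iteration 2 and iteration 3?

Iteration 1:
  α = (9 - (-4)·1.000 - (-1)·1.000) / (9) = 1.556
  β = (-6 - (2)·1.000 - (-1)·1.000) / (6) = -1.167
  γ = (7 - (3)·1.000 - (2)·1.000) / (9) = 0.222
Iteration 2:
  α = (9 - (-4)·-1.167 - (-1)·0.222) / (9) = 0.506
  β = (-6 - (2)·1.556 - (-1)·0.222) / (6) = -1.482
  γ = (7 - (3)·1.556 - (2)·-1.167) / (9) = 0.518
Iteration 3:
  α = (9 - (-4)·-1.482 - (-1)·0.518) / (9) = 0.399
  β = (-6 - (2)·0.506 - (-1)·0.518) / (6) = -1.082
  γ = (7 - (3)·0.506 - (2)·-1.482) / (9) = 0.938
Change: (-0.107, 0.400, 0.420) → max |·| = 0.420

0.420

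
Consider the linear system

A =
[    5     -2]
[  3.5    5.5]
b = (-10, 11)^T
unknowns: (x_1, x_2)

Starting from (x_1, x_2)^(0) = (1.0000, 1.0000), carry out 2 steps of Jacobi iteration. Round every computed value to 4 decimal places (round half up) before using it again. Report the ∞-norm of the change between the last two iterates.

Iteration 1:
  x_1 = (-10 - (-2)·1.0000) / (5) = -1.6000
  x_2 = (11 - (3.5)·1.0000) / (5.5) = 1.3636
Iteration 2:
  x_1 = (-10 - (-2)·1.3636) / (5) = -1.4546
  x_2 = (11 - (3.5)·-1.6000) / (5.5) = 3.0182
Change: (0.1454, 1.6546) → max |·| = 1.6546

1.6546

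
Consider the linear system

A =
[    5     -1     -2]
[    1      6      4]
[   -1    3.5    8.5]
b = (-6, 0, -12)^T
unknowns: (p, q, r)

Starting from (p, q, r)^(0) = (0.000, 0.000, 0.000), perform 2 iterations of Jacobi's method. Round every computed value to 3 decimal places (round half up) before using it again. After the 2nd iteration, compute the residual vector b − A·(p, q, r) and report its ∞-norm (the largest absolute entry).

Iteration 1:
  p = (-6 - (-1)·0.000 - (-2)·0.000) / (5) = -1.200
  q = (0 - (1)·0.000 - (4)·0.000) / (6) = 0.000
  r = (-12 - (-1)·0.000 - (3.5)·0.000) / (8.5) = -1.412
Iteration 2:
  p = (-6 - (-1)·0.000 - (-2)·-1.412) / (5) = -1.765
  q = (0 - (1)·-1.200 - (4)·-1.412) / (6) = 1.141
  r = (-12 - (-1)·-1.200 - (3.5)·0.000) / (8.5) = -1.553
Residual b − A·x = (0.860, 1.131, -4.558); ∞-norm = 4.558

4.558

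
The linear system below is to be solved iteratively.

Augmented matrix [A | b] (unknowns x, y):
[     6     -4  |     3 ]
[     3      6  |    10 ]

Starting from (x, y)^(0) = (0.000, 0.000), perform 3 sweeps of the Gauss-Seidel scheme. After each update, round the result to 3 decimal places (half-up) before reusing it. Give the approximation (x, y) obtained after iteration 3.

Iteration 1:
  x = (3 - (-4)·0.000) / (6) = 0.500
  y = (10 - (3)·0.500) / (6) = 1.417
Iteration 2:
  x = (3 - (-4)·1.417) / (6) = 1.445
  y = (10 - (3)·1.445) / (6) = 0.944
Iteration 3:
  x = (3 - (-4)·0.944) / (6) = 1.129
  y = (10 - (3)·1.129) / (6) = 1.102

(1.129, 1.102)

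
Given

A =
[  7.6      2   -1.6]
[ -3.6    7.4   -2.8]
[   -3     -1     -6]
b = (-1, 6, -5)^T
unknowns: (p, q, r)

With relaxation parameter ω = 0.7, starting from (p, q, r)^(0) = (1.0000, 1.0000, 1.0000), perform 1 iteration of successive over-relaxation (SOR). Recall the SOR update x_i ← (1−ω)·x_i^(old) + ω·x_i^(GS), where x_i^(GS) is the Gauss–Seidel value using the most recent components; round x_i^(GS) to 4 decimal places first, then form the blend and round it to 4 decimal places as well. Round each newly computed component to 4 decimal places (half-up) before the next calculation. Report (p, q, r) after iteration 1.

Iteration 1:
  p: GS value = (-1 - (2)·1.0000 - (-1.6)·1.0000) / (7.6) = -0.1842;  p ← (1−ω)·1.0000 + ω·-0.1842 = 0.1711
  q: GS value = (6 - (-3.6)·0.1711 - (-2.8)·1.0000) / (7.4) = 1.2724;  q ← (1−ω)·1.0000 + ω·1.2724 = 1.1907
  r: GS value = (-5 - (-3)·0.1711 - (-1)·1.1907) / (-6) = 0.5493;  r ← (1−ω)·1.0000 + ω·0.5493 = 0.6845

(0.1711, 1.1907, 0.6845)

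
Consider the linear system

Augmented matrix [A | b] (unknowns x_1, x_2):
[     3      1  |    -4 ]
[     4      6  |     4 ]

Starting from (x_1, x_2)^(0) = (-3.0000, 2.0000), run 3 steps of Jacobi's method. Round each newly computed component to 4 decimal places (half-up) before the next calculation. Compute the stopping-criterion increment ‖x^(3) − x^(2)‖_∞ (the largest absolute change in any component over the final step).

Iteration 1:
  x_1 = (-4 - (1)·2.0000) / (3) = -2.0000
  x_2 = (4 - (4)·-3.0000) / (6) = 2.6667
Iteration 2:
  x_1 = (-4 - (1)·2.6667) / (3) = -2.2222
  x_2 = (4 - (4)·-2.0000) / (6) = 2.0000
Iteration 3:
  x_1 = (-4 - (1)·2.0000) / (3) = -2.0000
  x_2 = (4 - (4)·-2.2222) / (6) = 2.1481
Change: (0.2222, 0.1481) → max |·| = 0.2222

0.2222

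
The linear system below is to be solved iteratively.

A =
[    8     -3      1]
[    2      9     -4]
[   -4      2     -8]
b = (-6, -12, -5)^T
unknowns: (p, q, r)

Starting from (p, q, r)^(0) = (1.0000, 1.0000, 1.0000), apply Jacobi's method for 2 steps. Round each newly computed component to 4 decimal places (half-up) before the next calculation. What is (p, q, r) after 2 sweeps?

Iteration 1:
  p = (-6 - (-3)·1.0000 - (1)·1.0000) / (8) = -0.5000
  q = (-12 - (2)·1.0000 - (-4)·1.0000) / (9) = -1.1111
  r = (-5 - (-4)·1.0000 - (2)·1.0000) / (-8) = 0.3750
Iteration 2:
  p = (-6 - (-3)·-1.1111 - (1)·0.3750) / (8) = -1.2135
  q = (-12 - (2)·-0.5000 - (-4)·0.3750) / (9) = -1.0556
  r = (-5 - (-4)·-0.5000 - (2)·-1.1111) / (-8) = 0.5972

(-1.2135, -1.0556, 0.5972)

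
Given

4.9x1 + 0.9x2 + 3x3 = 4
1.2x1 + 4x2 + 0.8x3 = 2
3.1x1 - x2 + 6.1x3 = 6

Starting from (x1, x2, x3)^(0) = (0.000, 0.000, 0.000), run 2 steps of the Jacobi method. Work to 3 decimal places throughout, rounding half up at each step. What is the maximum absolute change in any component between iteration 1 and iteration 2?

0.694

Iteration 1:
  x1 = (4 - (0.9)·0.000 - (3)·0.000) / (4.9) = 0.816
  x2 = (2 - (1.2)·0.000 - (0.8)·0.000) / (4) = 0.500
  x3 = (6 - (3.1)·0.000 - (-1)·0.000) / (6.1) = 0.984
Iteration 2:
  x1 = (4 - (0.9)·0.500 - (3)·0.984) / (4.9) = 0.122
  x2 = (2 - (1.2)·0.816 - (0.8)·0.984) / (4) = 0.058
  x3 = (6 - (3.1)·0.816 - (-1)·0.500) / (6.1) = 0.651
Change: (-0.694, -0.442, -0.333) → max |·| = 0.694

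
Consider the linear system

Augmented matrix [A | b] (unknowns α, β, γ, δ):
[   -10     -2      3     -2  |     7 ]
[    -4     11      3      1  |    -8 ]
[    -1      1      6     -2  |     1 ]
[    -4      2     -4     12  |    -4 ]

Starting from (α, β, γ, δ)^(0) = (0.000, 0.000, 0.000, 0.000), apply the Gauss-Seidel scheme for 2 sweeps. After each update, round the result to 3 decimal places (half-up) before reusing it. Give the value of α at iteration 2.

-0.373

Iteration 1:
  α = (7 - (-2)·0.000 - (3)·0.000 - (-2)·0.000) / (-10) = -0.700
  β = (-8 - (-4)·-0.700 - (3)·0.000 - (1)·0.000) / (11) = -0.982
  γ = (1 - (-1)·-0.700 - (1)·-0.982 - (-2)·0.000) / (6) = 0.214
  δ = (-4 - (-4)·-0.700 - (2)·-0.982 - (-4)·0.214) / (12) = -0.332
Iteration 2:
  α = (7 - (-2)·-0.982 - (3)·0.214 - (-2)·-0.332) / (-10) = -0.373
  β = (-8 - (-4)·-0.373 - (3)·0.214 - (1)·-0.332) / (11) = -0.891
  γ = (1 - (-1)·-0.373 - (1)·-0.891 - (-2)·-0.332) / (6) = 0.142
  δ = (-4 - (-4)·-0.373 - (2)·-0.891 - (-4)·0.142) / (12) = -0.262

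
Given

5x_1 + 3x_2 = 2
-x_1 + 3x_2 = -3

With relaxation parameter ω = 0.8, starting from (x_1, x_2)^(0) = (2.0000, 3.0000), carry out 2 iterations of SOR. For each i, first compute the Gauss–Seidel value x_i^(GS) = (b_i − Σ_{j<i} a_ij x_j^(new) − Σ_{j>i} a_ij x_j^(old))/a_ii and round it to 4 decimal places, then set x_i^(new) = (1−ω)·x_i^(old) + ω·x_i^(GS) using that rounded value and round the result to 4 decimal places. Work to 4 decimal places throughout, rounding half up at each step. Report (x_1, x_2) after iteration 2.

Iteration 1:
  x_1: GS value = (2 - (3)·3.0000) / (5) = -1.4000;  x_1 ← (1−ω)·2.0000 + ω·-1.4000 = -0.7200
  x_2: GS value = (-3 - (-1)·-0.7200) / (3) = -1.2400;  x_2 ← (1−ω)·3.0000 + ω·-1.2400 = -0.3920
Iteration 2:
  x_1: GS value = (2 - (3)·-0.3920) / (5) = 0.6352;  x_1 ← (1−ω)·-0.7200 + ω·0.6352 = 0.3642
  x_2: GS value = (-3 - (-1)·0.3642) / (3) = -0.8786;  x_2 ← (1−ω)·-0.3920 + ω·-0.8786 = -0.7813

(0.3642, -0.7813)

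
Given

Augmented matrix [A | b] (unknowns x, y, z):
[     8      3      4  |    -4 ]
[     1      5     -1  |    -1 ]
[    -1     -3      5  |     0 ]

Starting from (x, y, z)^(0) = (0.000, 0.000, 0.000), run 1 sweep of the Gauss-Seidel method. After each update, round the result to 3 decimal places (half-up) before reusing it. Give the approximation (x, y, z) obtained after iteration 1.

Iteration 1:
  x = (-4 - (3)·0.000 - (4)·0.000) / (8) = -0.500
  y = (-1 - (1)·-0.500 - (-1)·0.000) / (5) = -0.100
  z = (0 - (-1)·-0.500 - (-3)·-0.100) / (5) = -0.160

(-0.500, -0.100, -0.160)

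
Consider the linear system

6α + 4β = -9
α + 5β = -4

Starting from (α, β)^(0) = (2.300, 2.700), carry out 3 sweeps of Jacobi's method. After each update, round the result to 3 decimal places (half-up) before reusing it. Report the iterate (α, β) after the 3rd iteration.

Iteration 1:
  α = (-9 - (4)·2.700) / (6) = -3.300
  β = (-4 - (1)·2.300) / (5) = -1.260
Iteration 2:
  α = (-9 - (4)·-1.260) / (6) = -0.660
  β = (-4 - (1)·-3.300) / (5) = -0.140
Iteration 3:
  α = (-9 - (4)·-0.140) / (6) = -1.407
  β = (-4 - (1)·-0.660) / (5) = -0.668

(-1.407, -0.668)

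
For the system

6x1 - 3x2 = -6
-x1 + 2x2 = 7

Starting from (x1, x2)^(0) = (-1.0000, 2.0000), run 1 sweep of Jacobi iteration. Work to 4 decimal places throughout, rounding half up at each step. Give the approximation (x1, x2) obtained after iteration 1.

Iteration 1:
  x1 = (-6 - (-3)·2.0000) / (6) = 0.0000
  x2 = (7 - (-1)·-1.0000) / (2) = 3.0000

(0.0000, 3.0000)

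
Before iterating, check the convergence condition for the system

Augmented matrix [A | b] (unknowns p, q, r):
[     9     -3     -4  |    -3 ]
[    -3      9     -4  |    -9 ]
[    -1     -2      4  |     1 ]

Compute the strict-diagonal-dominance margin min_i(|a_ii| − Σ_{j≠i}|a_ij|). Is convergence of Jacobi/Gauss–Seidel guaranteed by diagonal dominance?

row 1: |9| − (3+4) = 2
row 2: |9| − (3+4) = 2
row 3: |4| − (1+2) = 1
minimum over rows = 1 → strictly diagonally dominant (convergence guaranteed)

1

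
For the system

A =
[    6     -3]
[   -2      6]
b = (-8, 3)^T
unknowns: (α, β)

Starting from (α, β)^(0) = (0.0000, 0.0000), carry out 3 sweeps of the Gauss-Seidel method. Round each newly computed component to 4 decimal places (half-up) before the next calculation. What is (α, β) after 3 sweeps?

(-1.3009, 0.0664)

Iteration 1:
  α = (-8 - (-3)·0.0000) / (6) = -1.3333
  β = (3 - (-2)·-1.3333) / (6) = 0.0556
Iteration 2:
  α = (-8 - (-3)·0.0556) / (6) = -1.3055
  β = (3 - (-2)·-1.3055) / (6) = 0.0648
Iteration 3:
  α = (-8 - (-3)·0.0648) / (6) = -1.3009
  β = (3 - (-2)·-1.3009) / (6) = 0.0664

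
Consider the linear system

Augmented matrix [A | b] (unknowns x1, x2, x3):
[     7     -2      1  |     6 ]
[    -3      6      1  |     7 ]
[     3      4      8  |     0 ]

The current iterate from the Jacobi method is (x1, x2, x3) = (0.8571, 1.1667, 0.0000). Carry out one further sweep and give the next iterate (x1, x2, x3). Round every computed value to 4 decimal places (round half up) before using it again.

One sweep:
  x1 = (6 - (-2)·1.1667 - (1)·0.0000) / (7) = 1.1905
  x2 = (7 - (-3)·0.8571 - (1)·0.0000) / (6) = 1.5952
  x3 = (0 - (3)·0.8571 - (4)·1.1667) / (8) = -0.9048

(1.1905, 1.5952, -0.9048)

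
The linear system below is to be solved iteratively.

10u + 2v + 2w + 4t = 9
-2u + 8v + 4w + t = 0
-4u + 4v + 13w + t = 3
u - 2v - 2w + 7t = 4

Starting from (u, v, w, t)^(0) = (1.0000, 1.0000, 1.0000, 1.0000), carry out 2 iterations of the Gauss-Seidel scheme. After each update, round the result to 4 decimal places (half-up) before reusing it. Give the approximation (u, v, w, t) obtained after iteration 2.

Iteration 1:
  u = (9 - (2)·1.0000 - (2)·1.0000 - (4)·1.0000) / (10) = 0.1000
  v = (0 - (-2)·0.1000 - (4)·1.0000 - (1)·1.0000) / (8) = -0.6000
  w = (3 - (-4)·0.1000 - (4)·-0.6000 - (1)·1.0000) / (13) = 0.3692
  t = (4 - (1)·0.1000 - (-2)·-0.6000 - (-2)·0.3692) / (7) = 0.4912
Iteration 2:
  u = (9 - (2)·-0.6000 - (2)·0.3692 - (4)·0.4912) / (10) = 0.7497
  v = (0 - (-2)·0.7497 - (4)·0.3692 - (1)·0.4912) / (8) = -0.0586
  w = (3 - (-4)·0.7497 - (4)·-0.0586 - (1)·0.4912) / (13) = 0.4417
  t = (4 - (1)·0.7497 - (-2)·-0.0586 - (-2)·0.4417) / (7) = 0.5738

(0.7497, -0.0586, 0.4417, 0.5738)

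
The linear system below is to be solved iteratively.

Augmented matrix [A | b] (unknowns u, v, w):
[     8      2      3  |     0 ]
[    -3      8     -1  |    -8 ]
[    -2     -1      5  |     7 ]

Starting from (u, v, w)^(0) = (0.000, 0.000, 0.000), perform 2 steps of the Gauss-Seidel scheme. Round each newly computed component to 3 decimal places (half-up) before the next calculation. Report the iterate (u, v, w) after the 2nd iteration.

Iteration 1:
  u = (0 - (2)·0.000 - (3)·0.000) / (8) = 0.000
  v = (-8 - (-3)·0.000 - (-1)·0.000) / (8) = -1.000
  w = (7 - (-2)·0.000 - (-1)·-1.000) / (5) = 1.200
Iteration 2:
  u = (0 - (2)·-1.000 - (3)·1.200) / (8) = -0.200
  v = (-8 - (-3)·-0.200 - (-1)·1.200) / (8) = -0.925
  w = (7 - (-2)·-0.200 - (-1)·-0.925) / (5) = 1.135

(-0.200, -0.925, 1.135)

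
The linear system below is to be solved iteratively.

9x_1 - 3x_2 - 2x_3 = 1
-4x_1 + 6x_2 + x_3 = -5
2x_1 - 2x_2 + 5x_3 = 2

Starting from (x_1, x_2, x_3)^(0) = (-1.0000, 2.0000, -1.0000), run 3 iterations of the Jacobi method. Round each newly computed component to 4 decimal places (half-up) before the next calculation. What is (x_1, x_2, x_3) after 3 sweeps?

(-0.2111, -0.7593, 0.0993)

Iteration 1:
  x_1 = (1 - (-3)·2.0000 - (-2)·-1.0000) / (9) = 0.5556
  x_2 = (-5 - (-4)·-1.0000 - (1)·-1.0000) / (6) = -1.3333
  x_3 = (2 - (2)·-1.0000 - (-2)·2.0000) / (5) = 1.6000
Iteration 2:
  x_1 = (1 - (-3)·-1.3333 - (-2)·1.6000) / (9) = 0.0222
  x_2 = (-5 - (-4)·0.5556 - (1)·1.6000) / (6) = -0.7296
  x_3 = (2 - (2)·0.5556 - (-2)·-1.3333) / (5) = -0.3556
Iteration 3:
  x_1 = (1 - (-3)·-0.7296 - (-2)·-0.3556) / (9) = -0.2111
  x_2 = (-5 - (-4)·0.0222 - (1)·-0.3556) / (6) = -0.7593
  x_3 = (2 - (2)·0.0222 - (-2)·-0.7296) / (5) = 0.0993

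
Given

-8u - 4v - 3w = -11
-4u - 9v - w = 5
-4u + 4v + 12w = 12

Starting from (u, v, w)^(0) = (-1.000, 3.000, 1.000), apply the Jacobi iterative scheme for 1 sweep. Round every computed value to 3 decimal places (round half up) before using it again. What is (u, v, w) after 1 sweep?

(-0.500, -0.222, -0.333)

Iteration 1:
  u = (-11 - (-4)·3.000 - (-3)·1.000) / (-8) = -0.500
  v = (5 - (-4)·-1.000 - (-1)·1.000) / (-9) = -0.222
  w = (12 - (-4)·-1.000 - (4)·3.000) / (12) = -0.333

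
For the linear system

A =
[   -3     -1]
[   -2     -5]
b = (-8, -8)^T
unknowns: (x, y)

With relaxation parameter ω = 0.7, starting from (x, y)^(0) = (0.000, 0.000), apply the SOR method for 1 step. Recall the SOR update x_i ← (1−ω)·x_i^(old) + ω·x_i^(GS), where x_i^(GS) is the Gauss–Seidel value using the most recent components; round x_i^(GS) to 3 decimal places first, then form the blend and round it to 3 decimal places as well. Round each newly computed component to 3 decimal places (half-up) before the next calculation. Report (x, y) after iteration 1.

Iteration 1:
  x: GS value = (-8 - (-1)·0.000) / (-3) = 2.667;  x ← (1−ω)·0.000 + ω·2.667 = 1.867
  y: GS value = (-8 - (-2)·1.867) / (-5) = 0.853;  y ← (1−ω)·0.000 + ω·0.853 = 0.597

(1.867, 0.597)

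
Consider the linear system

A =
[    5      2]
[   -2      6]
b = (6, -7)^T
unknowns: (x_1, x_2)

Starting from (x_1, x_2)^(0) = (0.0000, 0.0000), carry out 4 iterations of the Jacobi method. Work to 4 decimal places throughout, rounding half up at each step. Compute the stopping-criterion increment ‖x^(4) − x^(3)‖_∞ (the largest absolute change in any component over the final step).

0.0623

Iteration 1:
  x_1 = (6 - (2)·0.0000) / (5) = 1.2000
  x_2 = (-7 - (-2)·0.0000) / (6) = -1.1667
Iteration 2:
  x_1 = (6 - (2)·-1.1667) / (5) = 1.6667
  x_2 = (-7 - (-2)·1.2000) / (6) = -0.7667
Iteration 3:
  x_1 = (6 - (2)·-0.7667) / (5) = 1.5067
  x_2 = (-7 - (-2)·1.6667) / (6) = -0.6111
Iteration 4:
  x_1 = (6 - (2)·-0.6111) / (5) = 1.4444
  x_2 = (-7 - (-2)·1.5067) / (6) = -0.6644
Change: (-0.0623, -0.0533) → max |·| = 0.0623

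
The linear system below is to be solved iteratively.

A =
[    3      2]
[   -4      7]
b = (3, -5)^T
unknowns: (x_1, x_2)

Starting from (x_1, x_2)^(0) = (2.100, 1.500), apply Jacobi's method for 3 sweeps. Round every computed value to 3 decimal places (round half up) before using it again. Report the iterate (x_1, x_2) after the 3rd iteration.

(1.476, -0.328)

Iteration 1:
  x_1 = (3 - (2)·1.500) / (3) = 0.000
  x_2 = (-5 - (-4)·2.100) / (7) = 0.486
Iteration 2:
  x_1 = (3 - (2)·0.486) / (3) = 0.676
  x_2 = (-5 - (-4)·0.000) / (7) = -0.714
Iteration 3:
  x_1 = (3 - (2)·-0.714) / (3) = 1.476
  x_2 = (-5 - (-4)·0.676) / (7) = -0.328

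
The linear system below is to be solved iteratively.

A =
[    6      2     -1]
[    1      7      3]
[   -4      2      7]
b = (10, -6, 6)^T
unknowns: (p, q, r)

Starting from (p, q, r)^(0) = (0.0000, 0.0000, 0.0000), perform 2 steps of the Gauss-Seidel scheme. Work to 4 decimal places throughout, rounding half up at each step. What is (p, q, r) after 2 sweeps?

(2.3855, -2.1076, 2.8225)

Iteration 1:
  p = (10 - (2)·0.0000 - (-1)·0.0000) / (6) = 1.6667
  q = (-6 - (1)·1.6667 - (3)·0.0000) / (7) = -1.0952
  r = (6 - (-4)·1.6667 - (2)·-1.0952) / (7) = 2.1225
Iteration 2:
  p = (10 - (2)·-1.0952 - (-1)·2.1225) / (6) = 2.3855
  q = (-6 - (1)·2.3855 - (3)·2.1225) / (7) = -2.1076
  r = (6 - (-4)·2.3855 - (2)·-2.1076) / (7) = 2.8225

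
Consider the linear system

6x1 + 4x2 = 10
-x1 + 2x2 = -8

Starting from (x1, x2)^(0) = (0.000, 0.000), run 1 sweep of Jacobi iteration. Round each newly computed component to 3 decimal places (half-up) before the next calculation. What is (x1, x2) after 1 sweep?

Iteration 1:
  x1 = (10 - (4)·0.000) / (6) = 1.667
  x2 = (-8 - (-1)·0.000) / (2) = -4.000

(1.667, -4.000)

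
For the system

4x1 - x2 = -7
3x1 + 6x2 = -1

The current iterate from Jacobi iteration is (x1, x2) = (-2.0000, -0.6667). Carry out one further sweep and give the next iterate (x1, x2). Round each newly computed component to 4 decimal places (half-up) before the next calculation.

One sweep:
  x1 = (-7 - (-1)·-0.6667) / (4) = -1.9167
  x2 = (-1 - (3)·-2.0000) / (6) = 0.8333

(-1.9167, 0.8333)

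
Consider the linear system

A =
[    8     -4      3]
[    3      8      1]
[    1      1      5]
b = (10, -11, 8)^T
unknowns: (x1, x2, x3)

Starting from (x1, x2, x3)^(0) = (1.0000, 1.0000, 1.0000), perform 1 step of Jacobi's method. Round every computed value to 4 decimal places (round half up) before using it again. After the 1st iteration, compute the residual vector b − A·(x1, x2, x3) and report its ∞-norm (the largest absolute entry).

Iteration 1:
  x1 = (10 - (-4)·1.0000 - (3)·1.0000) / (8) = 1.3750
  x2 = (-11 - (3)·1.0000 - (1)·1.0000) / (8) = -1.8750
  x3 = (8 - (1)·1.0000 - (1)·1.0000) / (5) = 1.2000
Residual b − A·x = (-12.1000, -1.3250, 2.5000); ∞-norm = 12.1000

12.1000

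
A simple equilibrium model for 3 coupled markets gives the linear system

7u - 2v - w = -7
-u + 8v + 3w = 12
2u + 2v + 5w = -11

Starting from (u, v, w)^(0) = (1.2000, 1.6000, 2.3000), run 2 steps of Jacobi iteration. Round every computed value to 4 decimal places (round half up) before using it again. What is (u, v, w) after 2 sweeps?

Iteration 1:
  u = (-7 - (-2)·1.6000 - (-1)·2.3000) / (7) = -0.2143
  v = (12 - (-1)·1.2000 - (3)·2.3000) / (8) = 0.7875
  w = (-11 - (2)·1.2000 - (2)·1.6000) / (5) = -3.3200
Iteration 2:
  u = (-7 - (-2)·0.7875 - (-1)·-3.3200) / (7) = -1.2493
  v = (12 - (-1)·-0.2143 - (3)·-3.3200) / (8) = 2.7182
  w = (-11 - (2)·-0.2143 - (2)·0.7875) / (5) = -2.4293

(-1.2493, 2.7182, -2.4293)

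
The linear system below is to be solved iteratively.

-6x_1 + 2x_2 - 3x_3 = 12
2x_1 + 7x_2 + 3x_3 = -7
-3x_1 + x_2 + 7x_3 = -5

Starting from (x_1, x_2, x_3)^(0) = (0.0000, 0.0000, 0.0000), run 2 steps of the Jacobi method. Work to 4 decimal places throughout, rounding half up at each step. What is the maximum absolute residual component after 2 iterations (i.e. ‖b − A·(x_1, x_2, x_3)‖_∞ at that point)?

3.8982

Iteration 1:
  x_1 = (12 - (2)·0.0000 - (-3)·0.0000) / (-6) = -2.0000
  x_2 = (-7 - (2)·0.0000 - (3)·0.0000) / (7) = -1.0000
  x_3 = (-5 - (-3)·0.0000 - (1)·0.0000) / (7) = -0.7143
Iteration 2:
  x_1 = (12 - (2)·-1.0000 - (-3)·-0.7143) / (-6) = -1.9762
  x_2 = (-7 - (2)·-2.0000 - (3)·-0.7143) / (7) = -0.1224
  x_3 = (-5 - (-3)·-2.0000 - (1)·-1.0000) / (7) = -1.4286
Residual b − A·x = (-3.8982, 2.0950, -0.8060); ∞-norm = 3.8982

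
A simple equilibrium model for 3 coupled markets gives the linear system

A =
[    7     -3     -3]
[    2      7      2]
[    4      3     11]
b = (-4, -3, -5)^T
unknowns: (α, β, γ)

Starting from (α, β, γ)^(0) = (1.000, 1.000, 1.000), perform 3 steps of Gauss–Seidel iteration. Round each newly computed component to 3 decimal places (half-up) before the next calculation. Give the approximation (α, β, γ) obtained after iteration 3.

Iteration 1:
  α = (-4 - (-3)·1.000 - (-3)·1.000) / (7) = 0.286
  β = (-3 - (2)·0.286 - (2)·1.000) / (7) = -0.796
  γ = (-5 - (4)·0.286 - (3)·-0.796) / (11) = -0.341
Iteration 2:
  α = (-4 - (-3)·-0.796 - (-3)·-0.341) / (7) = -1.059
  β = (-3 - (2)·-1.059 - (2)·-0.341) / (7) = -0.029
  γ = (-5 - (4)·-1.059 - (3)·-0.029) / (11) = -0.062
Iteration 3:
  α = (-4 - (-3)·-0.029 - (-3)·-0.062) / (7) = -0.610
  β = (-3 - (2)·-0.610 - (2)·-0.062) / (7) = -0.237
  γ = (-5 - (4)·-0.610 - (3)·-0.237) / (11) = -0.168

(-0.610, -0.237, -0.168)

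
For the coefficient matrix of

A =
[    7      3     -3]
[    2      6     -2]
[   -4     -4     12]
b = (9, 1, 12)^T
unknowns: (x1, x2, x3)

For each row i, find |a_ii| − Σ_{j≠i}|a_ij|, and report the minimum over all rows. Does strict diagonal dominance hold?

row 1: |7| − (3+3) = 1
row 2: |6| − (2+2) = 2
row 3: |12| − (4+4) = 4
minimum over rows = 1 → strictly diagonally dominant (convergence guaranteed)

1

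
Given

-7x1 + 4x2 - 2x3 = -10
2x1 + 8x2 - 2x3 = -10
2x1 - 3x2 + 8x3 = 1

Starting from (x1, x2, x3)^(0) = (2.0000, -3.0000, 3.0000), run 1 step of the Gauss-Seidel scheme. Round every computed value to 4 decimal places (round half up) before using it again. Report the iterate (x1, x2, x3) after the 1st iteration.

Iteration 1:
  x1 = (-10 - (4)·-3.0000 - (-2)·3.0000) / (-7) = -1.1429
  x2 = (-10 - (2)·-1.1429 - (-2)·3.0000) / (8) = -0.2143
  x3 = (1 - (2)·-1.1429 - (-3)·-0.2143) / (8) = 0.3304

(-1.1429, -0.2143, 0.3304)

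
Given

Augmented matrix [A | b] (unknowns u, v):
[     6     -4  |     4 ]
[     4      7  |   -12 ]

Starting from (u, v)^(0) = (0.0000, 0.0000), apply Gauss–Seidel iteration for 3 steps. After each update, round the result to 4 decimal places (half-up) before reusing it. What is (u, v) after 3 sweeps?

(-0.1980, -1.6011)

Iteration 1:
  u = (4 - (-4)·0.0000) / (6) = 0.6667
  v = (-12 - (4)·0.6667) / (7) = -2.0953
Iteration 2:
  u = (4 - (-4)·-2.0953) / (6) = -0.7302
  v = (-12 - (4)·-0.7302) / (7) = -1.2970
Iteration 3:
  u = (4 - (-4)·-1.2970) / (6) = -0.1980
  v = (-12 - (4)·-0.1980) / (7) = -1.6011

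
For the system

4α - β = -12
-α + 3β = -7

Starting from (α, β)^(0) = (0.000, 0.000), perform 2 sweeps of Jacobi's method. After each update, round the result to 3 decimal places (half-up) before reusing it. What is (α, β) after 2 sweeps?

Iteration 1:
  α = (-12 - (-1)·0.000) / (4) = -3.000
  β = (-7 - (-1)·0.000) / (3) = -2.333
Iteration 2:
  α = (-12 - (-1)·-2.333) / (4) = -3.583
  β = (-7 - (-1)·-3.000) / (3) = -3.333

(-3.583, -3.333)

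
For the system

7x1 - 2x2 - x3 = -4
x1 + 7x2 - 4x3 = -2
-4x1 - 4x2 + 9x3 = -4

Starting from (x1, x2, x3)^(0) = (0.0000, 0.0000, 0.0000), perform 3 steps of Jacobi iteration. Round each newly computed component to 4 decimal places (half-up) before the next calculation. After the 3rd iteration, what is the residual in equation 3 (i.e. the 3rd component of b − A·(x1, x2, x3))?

-1.2032

Iteration 1:
  x1 = (-4 - (-2)·0.0000 - (-1)·0.0000) / (7) = -0.5714
  x2 = (-2 - (1)·0.0000 - (-4)·0.0000) / (7) = -0.2857
  x3 = (-4 - (-4)·0.0000 - (-4)·0.0000) / (9) = -0.4444
Iteration 2:
  x1 = (-4 - (-2)·-0.2857 - (-1)·-0.4444) / (7) = -0.7165
  x2 = (-2 - (1)·-0.5714 - (-4)·-0.4444) / (7) = -0.4580
  x3 = (-4 - (-4)·-0.5714 - (-4)·-0.2857) / (9) = -0.8254
Iteration 3:
  x1 = (-4 - (-2)·-0.4580 - (-1)·-0.8254) / (7) = -0.8202
  x2 = (-2 - (1)·-0.7165 - (-4)·-0.8254) / (7) = -0.6550
  x3 = (-4 - (-4)·-0.7165 - (-4)·-0.4580) / (9) = -0.9664
Residual b − A·x = (-0.5350, -0.4604, -1.2032)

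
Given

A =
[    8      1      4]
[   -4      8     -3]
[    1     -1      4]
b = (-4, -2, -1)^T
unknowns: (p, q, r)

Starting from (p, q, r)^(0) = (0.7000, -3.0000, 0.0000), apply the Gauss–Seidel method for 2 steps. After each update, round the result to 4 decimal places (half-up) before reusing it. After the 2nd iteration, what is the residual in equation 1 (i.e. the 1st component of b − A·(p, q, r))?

Iteration 1:
  p = (-4 - (1)·-3.0000 - (4)·0.0000) / (8) = -0.1250
  q = (-2 - (-4)·-0.1250 - (-3)·0.0000) / (8) = -0.3125
  r = (-1 - (1)·-0.1250 - (-1)·-0.3125) / (4) = -0.2969
Iteration 2:
  p = (-4 - (1)·-0.3125 - (4)·-0.2969) / (8) = -0.3125
  q = (-2 - (-4)·-0.3125 - (-3)·-0.2969) / (8) = -0.5176
  r = (-1 - (1)·-0.3125 - (-1)·-0.5176) / (4) = -0.3013
Residual b − A·x = (0.2228, -0.0131, 0.0001)

0.2228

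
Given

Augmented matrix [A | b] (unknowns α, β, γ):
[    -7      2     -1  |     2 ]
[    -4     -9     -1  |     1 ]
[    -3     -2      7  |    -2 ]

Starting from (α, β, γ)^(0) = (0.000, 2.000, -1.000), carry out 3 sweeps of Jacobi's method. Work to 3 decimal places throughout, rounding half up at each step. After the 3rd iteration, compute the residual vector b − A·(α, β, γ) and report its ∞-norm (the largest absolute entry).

1.182

Iteration 1:
  α = (2 - (2)·2.000 - (-1)·-1.000) / (-7) = 0.429
  β = (1 - (-4)·0.000 - (-1)·-1.000) / (-9) = 0.000
  γ = (-2 - (-3)·0.000 - (-2)·2.000) / (7) = 0.286
Iteration 2:
  α = (2 - (2)·0.000 - (-1)·0.286) / (-7) = -0.327
  β = (1 - (-4)·0.429 - (-1)·0.286) / (-9) = -0.334
  γ = (-2 - (-3)·0.429 - (-2)·0.000) / (7) = -0.102
Iteration 3:
  α = (2 - (2)·-0.334 - (-1)·-0.102) / (-7) = -0.367
  β = (1 - (-4)·-0.327 - (-1)·-0.102) / (-9) = 0.046
  γ = (-2 - (-3)·-0.327 - (-2)·-0.334) / (7) = -0.521
Residual b − A·x = (-1.182, -0.575, 0.638); ∞-norm = 1.182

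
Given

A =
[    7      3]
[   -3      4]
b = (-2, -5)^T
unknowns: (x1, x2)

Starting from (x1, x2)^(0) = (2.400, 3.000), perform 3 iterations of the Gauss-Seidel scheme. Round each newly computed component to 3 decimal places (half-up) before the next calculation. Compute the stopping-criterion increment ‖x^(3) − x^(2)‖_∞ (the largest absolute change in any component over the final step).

0.748

Iteration 1:
  x1 = (-2 - (3)·3.000) / (7) = -1.571
  x2 = (-5 - (-3)·-1.571) / (4) = -2.428
Iteration 2:
  x1 = (-2 - (3)·-2.428) / (7) = 0.755
  x2 = (-5 - (-3)·0.755) / (4) = -0.684
Iteration 3:
  x1 = (-2 - (3)·-0.684) / (7) = 0.007
  x2 = (-5 - (-3)·0.007) / (4) = -1.245
Change: (-0.748, -0.561) → max |·| = 0.748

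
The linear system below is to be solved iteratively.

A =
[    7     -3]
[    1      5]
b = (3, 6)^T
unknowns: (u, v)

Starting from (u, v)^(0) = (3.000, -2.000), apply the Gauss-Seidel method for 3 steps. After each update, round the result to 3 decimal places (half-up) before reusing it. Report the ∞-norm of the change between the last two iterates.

0.121

Iteration 1:
  u = (3 - (-3)·-2.000) / (7) = -0.429
  v = (6 - (1)·-0.429) / (5) = 1.286
Iteration 2:
  u = (3 - (-3)·1.286) / (7) = 0.980
  v = (6 - (1)·0.980) / (5) = 1.004
Iteration 3:
  u = (3 - (-3)·1.004) / (7) = 0.859
  v = (6 - (1)·0.859) / (5) = 1.028
Change: (-0.121, 0.024) → max |·| = 0.121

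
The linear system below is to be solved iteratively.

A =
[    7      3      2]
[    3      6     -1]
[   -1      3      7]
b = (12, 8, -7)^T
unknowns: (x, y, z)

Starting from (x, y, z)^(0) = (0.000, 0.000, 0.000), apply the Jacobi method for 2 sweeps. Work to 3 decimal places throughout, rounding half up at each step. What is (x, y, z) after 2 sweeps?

(1.429, 0.310, -1.326)

Iteration 1:
  x = (12 - (3)·0.000 - (2)·0.000) / (7) = 1.714
  y = (8 - (3)·0.000 - (-1)·0.000) / (6) = 1.333
  z = (-7 - (-1)·0.000 - (3)·0.000) / (7) = -1.000
Iteration 2:
  x = (12 - (3)·1.333 - (2)·-1.000) / (7) = 1.429
  y = (8 - (3)·1.714 - (-1)·-1.000) / (6) = 0.310
  z = (-7 - (-1)·1.714 - (3)·1.333) / (7) = -1.326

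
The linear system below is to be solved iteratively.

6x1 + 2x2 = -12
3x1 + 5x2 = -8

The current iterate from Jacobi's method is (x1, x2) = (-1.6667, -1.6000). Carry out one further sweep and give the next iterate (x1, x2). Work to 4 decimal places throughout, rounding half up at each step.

(-1.4667, -0.6000)

One sweep:
  x1 = (-12 - (2)·-1.6000) / (6) = -1.4667
  x2 = (-8 - (3)·-1.6667) / (5) = -0.6000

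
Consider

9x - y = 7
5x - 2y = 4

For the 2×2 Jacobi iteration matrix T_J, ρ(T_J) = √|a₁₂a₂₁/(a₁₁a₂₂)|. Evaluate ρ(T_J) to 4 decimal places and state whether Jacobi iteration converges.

a₁₂a₂₁/(a₁₁a₂₂) = (-1)·(5) / ((9)·(-2)) = 0.277778
ρ = √|0.277778| = √0.277778 = 0.5270
ρ < 1, so Jacobi converges

0.5270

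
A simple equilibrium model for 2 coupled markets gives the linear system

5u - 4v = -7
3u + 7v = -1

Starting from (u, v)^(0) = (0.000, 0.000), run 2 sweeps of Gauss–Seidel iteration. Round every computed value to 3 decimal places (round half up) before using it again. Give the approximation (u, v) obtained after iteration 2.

Iteration 1:
  u = (-7 - (-4)·0.000) / (5) = -1.400
  v = (-1 - (3)·-1.400) / (7) = 0.457
Iteration 2:
  u = (-7 - (-4)·0.457) / (5) = -1.034
  v = (-1 - (3)·-1.034) / (7) = 0.300

(-1.034, 0.300)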